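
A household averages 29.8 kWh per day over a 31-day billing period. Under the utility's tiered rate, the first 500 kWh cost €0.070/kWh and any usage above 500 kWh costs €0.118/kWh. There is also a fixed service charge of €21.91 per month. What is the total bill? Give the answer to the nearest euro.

€107

Usage = 29.8 kWh/day × 31 days = 923.8 kWh
First 500 kWh × €0.070 = €35.00
Remaining 423.8 kWh × €0.118 = €50.01
Energy charge = €85.01; + service €21.91 = €106.92 ≈ €107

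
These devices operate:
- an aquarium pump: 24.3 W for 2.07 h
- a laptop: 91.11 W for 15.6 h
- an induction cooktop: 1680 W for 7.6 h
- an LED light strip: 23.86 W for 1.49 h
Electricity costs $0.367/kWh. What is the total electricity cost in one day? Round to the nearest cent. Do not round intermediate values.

aquarium pump: 24.3 W × 2.07 h = 50 Wh = 0.0503 kWh
laptop: 91.11 W × 15.6 h = 1,421 Wh = 1.421 kWh
induction cooktop: 1680 W × 7.6 h = 12,768 Wh = 12.77 kWh
LED light strip: 23.86 W × 1.49 h = 36 Wh = 0.03555 kWh
Total energy = 0.0503 + 1.421 + 12.77 + 0.03555 = 14.28 kWh
Cost = 14.28 kWh × $0.367 = $5.24

$5.24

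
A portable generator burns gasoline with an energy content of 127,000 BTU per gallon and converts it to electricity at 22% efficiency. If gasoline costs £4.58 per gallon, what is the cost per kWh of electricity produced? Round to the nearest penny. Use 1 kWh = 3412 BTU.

£0.56

Electrical output per gallon = 127,000 BTU × 0.22 / 3412 BTU/kWh = 8.189 kWh
Cost per kWh = £4.58 / 8.189 kWh = £0.559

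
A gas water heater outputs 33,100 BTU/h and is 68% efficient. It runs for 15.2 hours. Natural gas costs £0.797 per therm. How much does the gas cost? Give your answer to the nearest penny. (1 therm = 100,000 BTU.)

£5.90

Heat delivered = 33,100 BTU/h × 15.2 h = 503,120 BTU
Gas input = 503,120 / 0.680 = 739,882 BTU
= 739,882 / 100,000 = 7.399 therm
Cost = 7.399 × £0.797/therm = £5.90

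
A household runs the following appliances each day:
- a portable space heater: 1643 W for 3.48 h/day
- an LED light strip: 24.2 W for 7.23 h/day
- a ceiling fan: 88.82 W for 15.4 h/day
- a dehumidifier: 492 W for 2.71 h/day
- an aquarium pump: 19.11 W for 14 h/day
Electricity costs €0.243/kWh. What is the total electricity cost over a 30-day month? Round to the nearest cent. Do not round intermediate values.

€64.60

portable space heater: 1643 W × 3.48 h × 30 d = 171,529 Wh = 171.5 kWh
LED light strip: 24.2 W × 7.23 h × 30 d = 5,249 Wh = 5.249 kWh
ceiling fan: 88.82 W × 15.4 h × 30 d = 41,035 Wh = 41.03 kWh
dehumidifier: 492 W × 2.71 h × 30 d = 40,000 Wh = 40 kWh
aquarium pump: 19.11 W × 14 h × 30 d = 8,026 Wh = 8.026 kWh
Total energy = 171.5 + 5.249 + 41.03 + 40 + 8.026 = 265.8 kWh
Cost = 265.8 kWh × €0.243 = €64.60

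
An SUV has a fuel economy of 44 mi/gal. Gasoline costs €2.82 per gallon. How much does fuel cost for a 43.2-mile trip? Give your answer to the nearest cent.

€2.77

Fuel = 43.2 mi / 44 mpg = 0.9818 gal
Cost = 0.9818 gal × €2.82/gal = €2.77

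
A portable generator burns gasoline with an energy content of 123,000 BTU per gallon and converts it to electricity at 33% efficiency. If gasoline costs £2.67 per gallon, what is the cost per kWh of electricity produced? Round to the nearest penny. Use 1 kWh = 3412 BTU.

£0.22

Electrical output per gallon = 123,000 BTU × 0.33 / 3412 BTU/kWh = 11.9 kWh
Cost per kWh = £2.67 / 11.9 kWh = £0.224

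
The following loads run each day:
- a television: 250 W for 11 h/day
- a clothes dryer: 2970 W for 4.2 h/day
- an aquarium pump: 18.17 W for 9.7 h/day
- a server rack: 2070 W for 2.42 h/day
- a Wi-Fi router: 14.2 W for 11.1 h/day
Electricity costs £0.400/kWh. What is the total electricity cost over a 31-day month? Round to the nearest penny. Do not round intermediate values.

£255.03

television: 250 W × 11 h × 31 d = 85,250 Wh = 85.25 kWh
clothes dryer: 2970 W × 4.2 h × 31 d = 386,694 Wh = 386.7 kWh
aquarium pump: 18.17 W × 9.7 h × 31 d = 5,464 Wh = 5.464 kWh
server rack: 2070 W × 2.42 h × 31 d = 155,291 Wh = 155.3 kWh
Wi-Fi router: 14.2 W × 11.1 h × 31 d = 4,886 Wh = 4.886 kWh
Total energy = 85.25 + 386.7 + 5.464 + 155.3 + 4.886 = 637.6 kWh
Cost = 637.6 kWh × £0.400 = £255.03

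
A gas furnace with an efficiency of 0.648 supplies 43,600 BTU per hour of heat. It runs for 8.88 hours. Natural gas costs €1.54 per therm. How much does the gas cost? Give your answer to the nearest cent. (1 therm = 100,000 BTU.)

€9.20

Heat delivered = 43,600 BTU/h × 8.88 h = 387,168 BTU
Gas input = 387,168 / 0.648 = 597,481 BTU
= 597,481 / 100,000 = 5.975 therm
Cost = 5.975 × €1.54/therm = €9.20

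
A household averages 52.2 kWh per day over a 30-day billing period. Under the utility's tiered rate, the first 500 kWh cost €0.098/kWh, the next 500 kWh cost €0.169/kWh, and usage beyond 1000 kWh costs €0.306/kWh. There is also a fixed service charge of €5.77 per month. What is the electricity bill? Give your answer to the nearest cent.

€312.47

Usage = 52.2 kWh/day × 30 days = 1566 kWh
First 500 kWh × €0.098 = €49.00
Next 500 kWh × €0.169 = €84.50
Remaining 566 kWh × €0.306 = €173.20
Energy charge = €306.70; + service €5.77 = €312.47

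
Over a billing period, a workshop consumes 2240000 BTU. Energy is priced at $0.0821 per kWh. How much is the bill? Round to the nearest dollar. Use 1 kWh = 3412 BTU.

2240000 BTU × (0.00029308 kWh/BTU) = 656.5 kWh
Cost = 656.5 kWh × $0.0821/kWh = $53.90 ≈ $54

$54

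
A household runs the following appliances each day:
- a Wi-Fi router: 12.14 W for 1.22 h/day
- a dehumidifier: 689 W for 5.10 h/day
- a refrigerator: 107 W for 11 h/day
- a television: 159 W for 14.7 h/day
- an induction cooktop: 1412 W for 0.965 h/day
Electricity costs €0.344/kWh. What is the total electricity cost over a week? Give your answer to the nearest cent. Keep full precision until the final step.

Wi-Fi router: 12.14 W × 1.22 h × 7 d = 104 Wh = 0.1037 kWh
dehumidifier: 689 W × 5.10 h × 7 d = 24,597 Wh = 24.6 kWh
refrigerator: 107 W × 11 h × 7 d = 8,239 Wh = 8.239 kWh
television: 159 W × 14.7 h × 7 d = 16,361 Wh = 16.36 kWh
induction cooktop: 1412 W × 0.965 h × 7 d = 9,538 Wh = 9.538 kWh
Total energy = 0.1037 + 24.6 + 8.239 + 16.36 + 9.538 = 58.84 kWh
Cost = 58.84 kWh × €0.344 = €20.24

€20.24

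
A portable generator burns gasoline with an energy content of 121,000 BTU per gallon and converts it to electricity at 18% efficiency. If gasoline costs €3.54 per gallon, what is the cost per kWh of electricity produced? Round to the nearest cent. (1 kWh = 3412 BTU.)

Electrical output per gallon = 121,000 BTU × 0.18 / 3412 BTU/kWh = 6.383 kWh
Cost per kWh = €3.54 / 6.383 kWh = €0.555

€0.55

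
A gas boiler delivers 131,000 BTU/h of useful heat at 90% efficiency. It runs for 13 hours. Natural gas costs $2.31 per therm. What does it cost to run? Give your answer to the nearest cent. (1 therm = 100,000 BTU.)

Heat delivered = 131,000 BTU/h × 13 h = 1,703,000 BTU
Gas input = 1,703,000 / 0.900 = 1,892,222 BTU
= 1,892,222 / 100,000 = 18.92 therm
Cost = 18.92 × $2.31/therm = $43.71

$43.71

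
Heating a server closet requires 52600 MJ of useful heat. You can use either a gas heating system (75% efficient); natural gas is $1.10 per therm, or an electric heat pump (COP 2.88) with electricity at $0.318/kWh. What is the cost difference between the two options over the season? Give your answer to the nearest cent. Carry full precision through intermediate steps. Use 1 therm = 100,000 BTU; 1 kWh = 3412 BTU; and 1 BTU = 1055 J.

Heat load = 52600 MJ = 52,600,000,000 J / 1055 = 49,857,820 BTU
Gas: input = 49,857,820 / 0.75 = 66,477,093 BTU = 664.8 therm → 664.8 × $1.10 = $731.25
Heat pump: 49,857,820 BTU / 3412 = 14,610 kWh heat; / 2.88 = 5,074 kWh in → × $0.318 = $1,613.46
Difference = |$731.25 − $1,613.46| = $882.21

$882.21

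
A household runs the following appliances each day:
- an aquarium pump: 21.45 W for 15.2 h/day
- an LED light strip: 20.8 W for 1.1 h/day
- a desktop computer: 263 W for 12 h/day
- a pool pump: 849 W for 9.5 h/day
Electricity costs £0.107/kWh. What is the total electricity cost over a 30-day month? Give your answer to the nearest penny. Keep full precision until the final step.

aquarium pump: 21.45 W × 15.2 h × 30 d = 9,781 Wh = 9.781 kWh
LED light strip: 20.8 W × 1.1 h × 30 d = 686 Wh = 0.6864 kWh
desktop computer: 263 W × 12 h × 30 d = 94,680 Wh = 94.68 kWh
pool pump: 849 W × 9.5 h × 30 d = 241,965 Wh = 242 kWh
Total energy = 9.781 + 0.6864 + 94.68 + 242 = 347.1 kWh
Cost = 347.1 kWh × £0.107 = £37.14

£37.14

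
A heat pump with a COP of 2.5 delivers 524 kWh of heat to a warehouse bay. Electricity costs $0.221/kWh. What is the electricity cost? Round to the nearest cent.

Electrical input = 524 kWh / 2.5 = 209.6 kWh
Cost = 209.6 × $0.221/kWh = $46.32

$46.32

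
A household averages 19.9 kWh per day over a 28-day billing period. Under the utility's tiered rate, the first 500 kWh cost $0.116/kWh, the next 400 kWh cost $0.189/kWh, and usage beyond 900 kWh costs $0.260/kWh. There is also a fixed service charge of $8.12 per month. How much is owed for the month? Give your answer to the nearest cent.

$76.93

Usage = 19.9 kWh/day × 28 days = 557.2 kWh
First 500 kWh × $0.116 = $58.00
Next 57.2 kWh × $0.189 = $10.81
Remaining tier: 0 kWh (not reached)
Energy charge = $68.81; + service $8.12 = $76.93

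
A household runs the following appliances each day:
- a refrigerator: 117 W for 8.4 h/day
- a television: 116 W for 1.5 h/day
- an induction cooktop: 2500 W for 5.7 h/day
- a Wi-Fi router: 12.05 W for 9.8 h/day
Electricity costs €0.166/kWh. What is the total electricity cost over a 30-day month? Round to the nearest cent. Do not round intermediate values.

€77.31

refrigerator: 117 W × 8.4 h × 30 d = 29,484 Wh = 29.48 kWh
television: 116 W × 1.5 h × 30 d = 5,220 Wh = 5.22 kWh
induction cooktop: 2500 W × 5.7 h × 30 d = 427,500 Wh = 427.5 kWh
Wi-Fi router: 12.05 W × 9.8 h × 30 d = 3,543 Wh = 3.543 kWh
Total energy = 29.48 + 5.22 + 427.5 + 3.543 = 465.7 kWh
Cost = 465.7 kWh × €0.166 = €77.31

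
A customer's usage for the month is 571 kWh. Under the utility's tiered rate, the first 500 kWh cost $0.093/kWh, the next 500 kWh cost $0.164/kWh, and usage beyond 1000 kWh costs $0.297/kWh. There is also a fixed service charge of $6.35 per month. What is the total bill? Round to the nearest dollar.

First 500 kWh × $0.093 = $46.50
Next 71 kWh × $0.164 = $11.64
Remaining tier: 0 kWh (not reached)
Energy charge = $58.14; + service $6.35 = $64.49 ≈ $64

$64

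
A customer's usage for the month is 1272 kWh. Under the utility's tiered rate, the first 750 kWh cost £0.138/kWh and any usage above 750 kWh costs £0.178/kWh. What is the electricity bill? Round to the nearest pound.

First 750 kWh × £0.138 = £103.50
Remaining 522 kWh × £0.178 = £92.92
Total = £196.42 ≈ £196

£196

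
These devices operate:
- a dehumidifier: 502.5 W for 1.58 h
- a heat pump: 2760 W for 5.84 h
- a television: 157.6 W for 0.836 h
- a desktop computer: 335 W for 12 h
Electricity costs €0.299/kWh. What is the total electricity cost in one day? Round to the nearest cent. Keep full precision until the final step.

€6.30

dehumidifier: 502.5 W × 1.58 h = 794 Wh = 0.794 kWh
heat pump: 2760 W × 5.84 h = 16,118 Wh = 16.12 kWh
television: 157.6 W × 0.836 h = 132 Wh = 0.1318 kWh
desktop computer: 335 W × 12 h = 4,020 Wh = 4.02 kWh
Total energy = 0.794 + 16.12 + 0.1318 + 4.02 = 21.06 kWh
Cost = 21.06 kWh × €0.299 = €6.30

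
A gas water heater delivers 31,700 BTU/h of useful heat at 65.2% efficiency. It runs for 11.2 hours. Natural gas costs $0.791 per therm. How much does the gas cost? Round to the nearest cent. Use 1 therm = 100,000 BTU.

Heat delivered = 31,700 BTU/h × 11.2 h = 355,040 BTU
Gas input = 355,040 / 0.652 = 544,540 BTU
= 544,540 / 100,000 = 5.445 therm
Cost = 5.445 × $0.791/therm = $4.31

$4.31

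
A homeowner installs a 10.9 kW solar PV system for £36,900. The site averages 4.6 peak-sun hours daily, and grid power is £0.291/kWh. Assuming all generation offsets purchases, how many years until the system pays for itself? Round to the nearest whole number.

7 years

Daily generation = 10.9 kW × 4.6 h = 50.14 kWh
Annual generation = 50.14 × 365 = 18301 kWh
Annual savings = 18301 × £0.291 = £5,325.62
Payback = £36,900 / £5,325.62 = 6.93 years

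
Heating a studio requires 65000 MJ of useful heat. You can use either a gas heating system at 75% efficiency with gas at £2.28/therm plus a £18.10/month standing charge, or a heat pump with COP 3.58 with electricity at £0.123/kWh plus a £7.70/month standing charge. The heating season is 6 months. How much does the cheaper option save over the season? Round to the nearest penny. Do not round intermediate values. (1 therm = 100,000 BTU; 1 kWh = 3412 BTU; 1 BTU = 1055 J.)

£1314.98

Heat load = 65000 MJ = 65,000,000,000 J / 1055 = 61,611,374 BTU
Gas: input = 61,611,374 / 0.75 = 82,148,499 BTU = 821.5 therm → 821.5 × £2.28 = £1,872.99; + 6 × £18.10 standing = £1,981.59
Heat pump: 61,611,374 BTU / 3412 = 18,060 kWh heat; / 3.58 = 5,044 kWh in → × £0.123 = £620.40; + 6 × £7.70 standing = £666.60
Difference = |£1,981.59 − £666.60| = £1,314.98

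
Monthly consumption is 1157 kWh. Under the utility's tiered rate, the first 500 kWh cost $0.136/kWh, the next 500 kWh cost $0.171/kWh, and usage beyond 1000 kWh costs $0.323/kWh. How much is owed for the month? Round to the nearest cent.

$204.21

First 500 kWh × $0.136 = $68.00
Next 500 kWh × $0.171 = $85.50
Remaining 157 kWh × $0.323 = $50.71
Total = $204.21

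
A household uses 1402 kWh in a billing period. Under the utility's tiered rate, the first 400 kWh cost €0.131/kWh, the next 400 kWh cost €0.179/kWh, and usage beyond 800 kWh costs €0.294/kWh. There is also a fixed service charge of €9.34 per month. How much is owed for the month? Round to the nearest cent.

First 400 kWh × €0.131 = €52.40
Next 400 kWh × €0.179 = €71.60
Remaining 602 kWh × €0.294 = €176.99
Energy charge = €300.99; + service €9.34 = €310.33

€310.33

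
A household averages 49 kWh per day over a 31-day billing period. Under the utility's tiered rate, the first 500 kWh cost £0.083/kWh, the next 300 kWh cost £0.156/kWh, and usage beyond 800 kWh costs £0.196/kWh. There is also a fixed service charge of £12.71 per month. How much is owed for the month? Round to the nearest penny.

Usage = 49 kWh/day × 31 days = 1519 kWh
First 500 kWh × £0.083 = £41.50
Next 300 kWh × £0.156 = £46.80
Remaining 719 kWh × £0.196 = £140.92
Energy charge = £229.22; + service £12.71 = £241.93

£241.93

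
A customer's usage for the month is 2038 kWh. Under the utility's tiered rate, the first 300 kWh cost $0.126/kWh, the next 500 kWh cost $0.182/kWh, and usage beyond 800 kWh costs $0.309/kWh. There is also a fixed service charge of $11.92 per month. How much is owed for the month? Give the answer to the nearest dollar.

First 300 kWh × $0.126 = $37.80
Next 500 kWh × $0.182 = $91.00
Remaining 1238 kWh × $0.309 = $382.54
Energy charge = $511.34; + service $11.92 = $523.26 ≈ $523

$523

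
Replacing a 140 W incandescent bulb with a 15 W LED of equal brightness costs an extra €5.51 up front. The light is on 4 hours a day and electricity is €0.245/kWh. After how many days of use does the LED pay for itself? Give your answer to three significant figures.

Power saved = 140 − 15 = 125 W
Daily energy saved = 125 W × 4 h = 500 Wh = 0.5 kWh
Daily savings = 0.5 × €0.245 = €0.1225
Payback = €5.51 / €0.1225 per day = 44.98 days

45 days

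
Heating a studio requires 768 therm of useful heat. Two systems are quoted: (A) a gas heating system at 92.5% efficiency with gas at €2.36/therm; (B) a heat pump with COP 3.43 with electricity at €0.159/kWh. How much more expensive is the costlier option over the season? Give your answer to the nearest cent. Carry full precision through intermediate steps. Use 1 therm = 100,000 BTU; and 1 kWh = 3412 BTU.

€916.03

Heat load = 768 therm × 100,000 = 76,800,000 BTU
Gas: input = 76,800,000 / 0.925 = 83,027,027 BTU = 830.3 therm → 830.3 × €2.36 = €1,959.44
Heat pump: 76,800,000 BTU / 3412 = 22,510 kWh heat; / 3.43 = 6,562 kWh in → × €0.159 = €1,043.41
Difference = |€1,959.44 − €1,043.41| = €916.03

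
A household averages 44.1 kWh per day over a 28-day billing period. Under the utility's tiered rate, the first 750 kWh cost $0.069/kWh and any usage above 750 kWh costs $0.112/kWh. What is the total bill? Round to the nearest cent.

$106.05

Usage = 44.1 kWh/day × 28 days = 1234.8 kWh
First 750 kWh × $0.069 = $51.75
Remaining 484.8 kWh × $0.112 = $54.30
Total = $106.05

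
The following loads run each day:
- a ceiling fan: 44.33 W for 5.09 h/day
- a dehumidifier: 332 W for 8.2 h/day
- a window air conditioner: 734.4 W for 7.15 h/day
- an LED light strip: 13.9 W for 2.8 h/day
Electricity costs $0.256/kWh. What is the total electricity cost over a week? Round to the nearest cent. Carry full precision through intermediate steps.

$14.76

ceiling fan: 44.33 W × 5.09 h × 7 d = 1,579 Wh = 1.579 kWh
dehumidifier: 332 W × 8.2 h × 7 d = 19,057 Wh = 19.06 kWh
window air conditioner: 734.4 W × 7.15 h × 7 d = 36,757 Wh = 36.76 kWh
LED light strip: 13.9 W × 2.8 h × 7 d = 272 Wh = 0.2724 kWh
Total energy = 1.579 + 19.06 + 36.76 + 0.2724 = 57.67 kWh
Cost = 57.67 kWh × $0.256 = $14.76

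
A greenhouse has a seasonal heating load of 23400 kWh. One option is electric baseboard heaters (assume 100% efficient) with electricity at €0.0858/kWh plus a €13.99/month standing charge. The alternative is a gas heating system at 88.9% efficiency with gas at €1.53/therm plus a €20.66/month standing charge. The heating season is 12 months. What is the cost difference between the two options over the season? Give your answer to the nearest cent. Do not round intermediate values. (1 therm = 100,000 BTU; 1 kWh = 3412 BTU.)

Heat load = 23400 kWh × 3412 = 79,840,800 BTU
Gas: input = 79,840,800 / 0.889 = 89,809,674 BTU = 898.1 therm → 898.1 × €1.53 = €1,374.09; + 12 × €20.66 standing = €1,622.01
Electric: 79,840,800 BTU / 3412 = 23,400 kWh → × €0.0858 = €2,007.72; + 12 × €13.99 standing = €2,175.60
Difference = |€1,622.01 − €2,175.60| = €553.59

€553.59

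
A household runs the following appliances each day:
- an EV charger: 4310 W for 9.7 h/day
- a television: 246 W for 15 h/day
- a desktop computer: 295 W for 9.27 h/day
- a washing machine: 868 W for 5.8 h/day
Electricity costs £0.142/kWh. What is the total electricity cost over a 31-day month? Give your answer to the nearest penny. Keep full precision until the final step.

£234.48

EV charger: 4310 W × 9.7 h × 31 d = 1,296,017 Wh = 1,296 kWh
television: 246 W × 15 h × 31 d = 114,390 Wh = 114.4 kWh
desktop computer: 295 W × 9.27 h × 31 d = 84,774 Wh = 84.77 kWh
washing machine: 868 W × 5.8 h × 31 d = 156,066 Wh = 156.1 kWh
Total energy = 1,296 + 114.4 + 84.77 + 156.1 = 1,651 kWh
Cost = 1,651 kWh × £0.142 = £234.48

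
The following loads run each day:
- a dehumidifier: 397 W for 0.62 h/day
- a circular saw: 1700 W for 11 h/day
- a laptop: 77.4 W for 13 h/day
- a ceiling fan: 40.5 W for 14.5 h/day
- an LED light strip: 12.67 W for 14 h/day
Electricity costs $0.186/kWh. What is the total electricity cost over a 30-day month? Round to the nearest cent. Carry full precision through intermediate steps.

$115.60

dehumidifier: 397 W × 0.62 h × 30 d = 7,384 Wh = 7.384 kWh
circular saw: 1700 W × 11 h × 30 d = 561,000 Wh = 561 kWh
laptop: 77.4 W × 13 h × 30 d = 30,186 Wh = 30.19 kWh
ceiling fan: 40.5 W × 14.5 h × 30 d = 17,618 Wh = 17.62 kWh
LED light strip: 12.67 W × 14 h × 30 d = 5,321 Wh = 5.321 kWh
Total energy = 7.384 + 561 + 30.19 + 17.62 + 5.321 = 621.5 kWh
Cost = 621.5 kWh × $0.186 = $115.60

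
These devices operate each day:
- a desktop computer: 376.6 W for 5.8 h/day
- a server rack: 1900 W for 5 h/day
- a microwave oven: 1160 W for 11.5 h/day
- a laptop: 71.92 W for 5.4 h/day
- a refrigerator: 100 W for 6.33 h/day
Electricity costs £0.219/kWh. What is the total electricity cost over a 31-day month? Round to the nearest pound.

£177

desktop computer: 376.6 W × 5.8 h × 31 d = 67,713 Wh = 67.71 kWh
server rack: 1900 W × 5 h × 31 d = 294,500 Wh = 294.5 kWh
microwave oven: 1160 W × 11.5 h × 31 d = 413,540 Wh = 413.5 kWh
laptop: 71.92 W × 5.4 h × 31 d = 12,039 Wh = 12.04 kWh
refrigerator: 100 W × 6.33 h × 31 d = 19,623 Wh = 19.62 kWh
Total energy = 67.71 + 294.5 + 413.5 + 12.04 + 19.62 = 807.4 kWh
Cost = 807.4 kWh × £0.219 = £176.82 ≈ £177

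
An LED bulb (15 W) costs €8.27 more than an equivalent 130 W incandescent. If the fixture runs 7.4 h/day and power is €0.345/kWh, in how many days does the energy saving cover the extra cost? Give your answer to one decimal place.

28.2 days

Power saved = 130 − 15 = 115 W
Daily energy saved = 115 W × 7.4 h = 851 Wh = 0.851 kWh
Daily savings = 0.851 × €0.345 = €0.2936
Payback = €8.27 / €0.2936 per day = 28.17 days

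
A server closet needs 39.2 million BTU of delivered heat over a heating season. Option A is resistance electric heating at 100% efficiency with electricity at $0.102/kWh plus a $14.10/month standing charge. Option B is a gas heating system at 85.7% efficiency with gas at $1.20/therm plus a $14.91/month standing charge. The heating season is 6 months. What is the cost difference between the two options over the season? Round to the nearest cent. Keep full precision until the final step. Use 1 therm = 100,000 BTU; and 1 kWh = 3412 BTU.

$618.11

Heat load = 39.2 × 10⁶ BTU = 39,200,000 BTU
Gas: input = 39,200,000 / 0.857 = 45,740,957 BTU = 457.4 therm → 457.4 × $1.20 = $548.89; + 6 × $14.91 standing = $638.35
Electric: 39,200,000 BTU / 3412 = 11,490 kWh → × $0.102 = $1,171.86; + 6 × $14.10 standing = $1,256.46
Difference = |$638.35 − $1,256.46| = $618.11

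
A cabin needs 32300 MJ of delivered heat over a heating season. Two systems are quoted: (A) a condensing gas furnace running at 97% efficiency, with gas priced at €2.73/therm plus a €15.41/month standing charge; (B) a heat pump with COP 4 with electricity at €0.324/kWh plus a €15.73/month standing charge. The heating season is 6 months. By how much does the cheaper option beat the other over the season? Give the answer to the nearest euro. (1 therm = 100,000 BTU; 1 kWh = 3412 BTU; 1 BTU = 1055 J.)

Heat load = 32300 MJ = 32,300,000,000 J / 1055 = 30,616,114 BTU
Gas: input = 30,616,114 / 0.970 = 31,563,004 BTU = 315.6 therm → 315.6 × €2.73 = €861.67; + 6 × €15.41 standing = €954.13
Heat pump: 30,616,114 BTU / 3412 = 8,973 kWh heat; / 4 = 2,243 kWh in → × €0.324 = €726.82; + 6 × €15.73 standing = €821.20
Difference = |€954.13 − €821.20| = €132.93 ≈ €133

€133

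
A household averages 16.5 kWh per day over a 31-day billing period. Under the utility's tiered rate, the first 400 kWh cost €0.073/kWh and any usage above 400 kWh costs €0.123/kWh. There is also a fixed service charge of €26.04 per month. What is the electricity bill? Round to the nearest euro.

Usage = 16.5 kWh/day × 31 days = 511.5 kWh
First 400 kWh × €0.073 = €29.20
Remaining 111.5 kWh × €0.123 = €13.71
Energy charge = €42.91; + service €26.04 = €68.95 ≈ €69

€69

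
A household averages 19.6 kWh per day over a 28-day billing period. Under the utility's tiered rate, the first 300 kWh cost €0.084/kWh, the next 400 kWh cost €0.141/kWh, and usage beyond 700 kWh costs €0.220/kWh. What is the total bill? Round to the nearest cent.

Usage = 19.6 kWh/day × 28 days = 548.8 kWh
First 300 kWh × €0.084 = €25.20
Next 248.8 kWh × €0.141 = €35.08
Remaining tier: 0 kWh (not reached)
Total = €60.28

€60.28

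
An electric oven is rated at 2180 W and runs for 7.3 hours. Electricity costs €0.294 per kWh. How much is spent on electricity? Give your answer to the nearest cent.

Energy = 2180 W × 7.3 h = 15,914 Wh = 15.91 kWh
Cost = 15.91 kWh × €0.294/kWh = €4.68

€4.68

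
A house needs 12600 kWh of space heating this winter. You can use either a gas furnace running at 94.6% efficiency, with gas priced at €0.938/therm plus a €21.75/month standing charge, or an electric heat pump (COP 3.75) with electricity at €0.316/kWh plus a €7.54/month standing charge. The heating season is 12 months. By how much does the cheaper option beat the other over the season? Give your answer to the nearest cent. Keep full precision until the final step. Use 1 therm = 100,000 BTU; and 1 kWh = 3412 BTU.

Heat load = 12600 kWh × 3412 = 42,991,200 BTU
Gas: input = 42,991,200 / 0.946 = 45,445,243 BTU = 454.5 therm → 454.5 × €0.938 = €426.28; + 12 × €21.75 standing = €687.28
Heat pump: 42,991,200 BTU / 3412 = 12,600 kWh heat; / 3.75 = 3,360 kWh in → × €0.316 = €1,061.76; + 12 × €7.54 standing = €1,152.24
Difference = |€687.28 − €1,152.24| = €464.96

€464.96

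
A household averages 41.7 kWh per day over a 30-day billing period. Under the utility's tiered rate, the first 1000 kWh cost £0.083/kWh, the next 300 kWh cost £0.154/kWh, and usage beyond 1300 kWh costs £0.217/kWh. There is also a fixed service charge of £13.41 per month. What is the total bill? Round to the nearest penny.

Usage = 41.7 kWh/day × 30 days = 1251 kWh
First 1000 kWh × £0.083 = £83.00
Next 251 kWh × £0.154 = £38.65
Remaining tier: 0 kWh (not reached)
Energy charge = £121.65; + service £13.41 = £135.06

£135.06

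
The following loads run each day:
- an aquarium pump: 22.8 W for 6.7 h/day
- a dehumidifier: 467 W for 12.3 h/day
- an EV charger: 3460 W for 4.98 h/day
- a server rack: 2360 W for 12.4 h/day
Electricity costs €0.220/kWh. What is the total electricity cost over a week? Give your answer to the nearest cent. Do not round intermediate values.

€80.68

aquarium pump: 22.8 W × 6.7 h × 7 d = 1,069 Wh = 1.069 kWh
dehumidifier: 467 W × 12.3 h × 7 d = 40,209 Wh = 40.21 kWh
EV charger: 3460 W × 4.98 h × 7 d = 120,616 Wh = 120.6 kWh
server rack: 2360 W × 12.4 h × 7 d = 204,848 Wh = 204.8 kWh
Total energy = 1.069 + 40.21 + 120.6 + 204.8 = 366.7 kWh
Cost = 366.7 kWh × €0.220 = €80.68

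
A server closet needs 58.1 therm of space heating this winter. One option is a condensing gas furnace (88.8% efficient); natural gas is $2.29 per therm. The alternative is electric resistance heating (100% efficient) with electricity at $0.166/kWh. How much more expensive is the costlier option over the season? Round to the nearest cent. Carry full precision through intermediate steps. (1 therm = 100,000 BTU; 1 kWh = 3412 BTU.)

$132.84

Heat load = 58.1 therm × 100,000 = 5,810,000 BTU
Gas: input = 5,810,000 / 0.888 = 6,542,793 BTU = 65.43 therm → 65.43 × $2.29 = $149.83
Electric: 5,810,000 BTU / 3412 = 1,703 kWh → × $0.166 = $282.67
Difference = |$149.83 − $282.67| = $132.84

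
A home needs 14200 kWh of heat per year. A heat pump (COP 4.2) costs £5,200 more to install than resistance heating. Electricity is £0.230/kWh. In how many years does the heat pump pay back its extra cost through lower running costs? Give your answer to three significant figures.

2.09 years

Resistance: 14200 kWh × £0.230 = £3,266.00/yr
Heat pump: 14200 / 4.2 = 3381 kWh in → × £0.230 = £777.62/yr
Annual savings = £2,488.38
Payback = £5,200 / £2,488.38 = 2.09 years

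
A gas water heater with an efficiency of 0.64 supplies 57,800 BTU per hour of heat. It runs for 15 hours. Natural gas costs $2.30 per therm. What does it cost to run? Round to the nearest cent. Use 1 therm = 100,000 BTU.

$31.16

Heat delivered = 57,800 BTU/h × 15 h = 867,000 BTU
Gas input = 867,000 / 0.64 = 1,354,688 BTU
= 1,354,688 / 100,000 = 13.55 therm
Cost = 13.55 × $2.30/therm = $31.16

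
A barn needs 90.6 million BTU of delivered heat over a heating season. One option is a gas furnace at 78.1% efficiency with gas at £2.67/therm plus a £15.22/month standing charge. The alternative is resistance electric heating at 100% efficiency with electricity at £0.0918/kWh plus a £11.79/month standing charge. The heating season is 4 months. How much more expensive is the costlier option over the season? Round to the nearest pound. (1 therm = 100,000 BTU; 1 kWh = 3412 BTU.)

£673

Heat load = 90.6 × 10⁶ BTU = 90,600,000 BTU
Gas: input = 90,600,000 / 0.781 = 116,005,122 BTU = 1,160 therm → 1,160 × £2.67 = £3,097.34; + 4 × £15.22 standing = £3,158.22
Electric: 90,600,000 BTU / 3412 = 26,550 kWh → × £0.0918 = £2,437.60; + 4 × £11.79 standing = £2,484.76
Difference = |£3,158.22 − £2,484.76| = £673.46 ≈ £673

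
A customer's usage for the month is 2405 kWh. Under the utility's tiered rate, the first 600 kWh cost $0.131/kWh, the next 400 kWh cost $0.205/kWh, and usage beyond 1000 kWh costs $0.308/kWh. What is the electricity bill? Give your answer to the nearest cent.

First 600 kWh × $0.131 = $78.60
Next 400 kWh × $0.205 = $82.00
Remaining 1405 kWh × $0.308 = $432.74
Total = $593.34

$593.34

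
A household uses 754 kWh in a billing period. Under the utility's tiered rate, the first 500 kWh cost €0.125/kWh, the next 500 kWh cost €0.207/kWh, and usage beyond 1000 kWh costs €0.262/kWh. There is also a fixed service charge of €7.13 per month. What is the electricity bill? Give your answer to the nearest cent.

First 500 kWh × €0.125 = €62.50
Next 254 kWh × €0.207 = €52.58
Remaining tier: 0 kWh (not reached)
Energy charge = €115.08; + service €7.13 = €122.21

€122.21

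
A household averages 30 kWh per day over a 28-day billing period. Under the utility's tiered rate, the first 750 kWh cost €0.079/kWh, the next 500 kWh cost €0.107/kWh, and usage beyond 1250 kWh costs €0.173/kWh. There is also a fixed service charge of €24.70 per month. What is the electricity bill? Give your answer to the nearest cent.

Usage = 30 kWh/day × 28 days = 840 kWh
First 750 kWh × €0.079 = €59.25
Next 90 kWh × €0.107 = €9.63
Remaining tier: 0 kWh (not reached)
Energy charge = €68.88; + service €24.70 = €93.58

€93.58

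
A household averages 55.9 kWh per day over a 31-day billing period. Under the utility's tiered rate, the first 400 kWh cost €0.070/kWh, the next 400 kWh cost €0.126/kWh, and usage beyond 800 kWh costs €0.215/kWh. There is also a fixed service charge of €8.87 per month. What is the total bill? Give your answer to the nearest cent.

Usage = 55.9 kWh/day × 31 days = 1732.9 kWh
First 400 kWh × €0.070 = €28.00
Next 400 kWh × €0.126 = €50.40
Remaining 932.9 kWh × €0.215 = €200.57
Energy charge = €278.97; + service €8.87 = €287.84

€287.84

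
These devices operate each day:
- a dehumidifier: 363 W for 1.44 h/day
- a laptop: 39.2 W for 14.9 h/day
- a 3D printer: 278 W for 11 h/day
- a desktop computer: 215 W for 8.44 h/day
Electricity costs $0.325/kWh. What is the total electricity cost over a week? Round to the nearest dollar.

dehumidifier: 363 W × 1.44 h × 7 d = 3,659 Wh = 3.659 kWh
laptop: 39.2 W × 14.9 h × 7 d = 4,089 Wh = 4.089 kWh
3D printer: 278 W × 11 h × 7 d = 21,406 Wh = 21.41 kWh
desktop computer: 215 W × 8.44 h × 7 d = 12,702 Wh = 12.7 kWh
Total energy = 3.659 + 4.089 + 21.41 + 12.7 = 41.86 kWh
Cost = 41.86 kWh × $0.325 = $13.60 ≈ $14

$14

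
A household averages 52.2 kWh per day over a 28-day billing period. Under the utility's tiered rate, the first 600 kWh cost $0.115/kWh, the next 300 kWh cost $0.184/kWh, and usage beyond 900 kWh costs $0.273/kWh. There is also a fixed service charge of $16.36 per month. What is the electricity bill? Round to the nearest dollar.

$294

Usage = 52.2 kWh/day × 28 days = 1461.6 kWh
First 600 kWh × $0.115 = $69.00
Next 300 kWh × $0.184 = $55.20
Remaining 561.6 kWh × $0.273 = $153.32
Energy charge = $277.52; + service $16.36 = $293.88 ≈ $294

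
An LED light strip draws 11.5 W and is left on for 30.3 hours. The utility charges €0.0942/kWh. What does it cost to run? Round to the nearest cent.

€0.03

Energy = 11.5 W × 30.3 h = 348 Wh = 0.3484 kWh
Cost = 0.3484 kWh × €0.0942/kWh = €0.03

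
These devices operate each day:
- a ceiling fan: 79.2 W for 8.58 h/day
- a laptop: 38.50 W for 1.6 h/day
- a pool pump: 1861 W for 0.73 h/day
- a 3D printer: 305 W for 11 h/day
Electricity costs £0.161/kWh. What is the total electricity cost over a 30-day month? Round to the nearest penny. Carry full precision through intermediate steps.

ceiling fan: 79.2 W × 8.58 h × 30 d = 20,386 Wh = 20.39 kWh
laptop: 38.50 W × 1.6 h × 30 d = 1,848 Wh = 1.848 kWh
pool pump: 1861 W × 0.73 h × 30 d = 40,756 Wh = 40.76 kWh
3D printer: 305 W × 11 h × 30 d = 100,650 Wh = 100.7 kWh
Total energy = 20.39 + 1.848 + 40.76 + 100.7 = 163.6 kWh
Cost = 163.6 kWh × £0.161 = £26.35

£26.35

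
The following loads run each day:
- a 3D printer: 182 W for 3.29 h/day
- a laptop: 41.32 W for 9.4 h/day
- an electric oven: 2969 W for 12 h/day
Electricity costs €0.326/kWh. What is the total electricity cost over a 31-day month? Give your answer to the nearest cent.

3D printer: 182 W × 3.29 h × 31 d = 18,562 Wh = 18.56 kWh
laptop: 41.32 W × 9.4 h × 31 d = 12,041 Wh = 12.04 kWh
electric oven: 2969 W × 12 h × 31 d = 1,104,468 Wh = 1,104 kWh
Total energy = 18.56 + 12.04 + 1,104 = 1,135 kWh
Cost = 1,135 kWh × €0.326 = €370.03

€370.03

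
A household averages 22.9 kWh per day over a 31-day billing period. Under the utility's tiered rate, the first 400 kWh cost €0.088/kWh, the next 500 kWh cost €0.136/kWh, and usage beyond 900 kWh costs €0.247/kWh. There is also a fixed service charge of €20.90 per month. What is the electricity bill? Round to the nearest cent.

Usage = 22.9 kWh/day × 31 days = 709.9 kWh
First 400 kWh × €0.088 = €35.20
Next 309.9 kWh × €0.136 = €42.15
Remaining tier: 0 kWh (not reached)
Energy charge = €77.35; + service €20.90 = €98.25

€98.25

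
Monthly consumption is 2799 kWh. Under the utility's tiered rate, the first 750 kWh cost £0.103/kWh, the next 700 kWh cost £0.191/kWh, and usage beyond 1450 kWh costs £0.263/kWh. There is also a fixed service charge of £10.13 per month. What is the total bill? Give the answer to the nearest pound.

First 750 kWh × £0.103 = £77.25
Next 700 kWh × £0.191 = £133.70
Remaining 1349 kWh × £0.263 = £354.79
Energy charge = £565.74; + service £10.13 = £575.87 ≈ £576

£576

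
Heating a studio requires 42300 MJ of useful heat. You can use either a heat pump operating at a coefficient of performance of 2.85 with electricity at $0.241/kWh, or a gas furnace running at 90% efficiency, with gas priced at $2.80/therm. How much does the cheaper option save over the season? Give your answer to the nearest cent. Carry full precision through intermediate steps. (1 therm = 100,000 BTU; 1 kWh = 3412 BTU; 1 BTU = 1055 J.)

$253.70

Heat load = 42300 MJ = 42,300,000,000 J / 1055 = 40,094,787 BTU
Gas: input = 40,094,787 / 0.900 = 44,549,763 BTU = 445.5 therm → 445.5 × $2.80 = $1,247.39
Heat pump: 40,094,787 BTU / 3412 = 11,750 kWh heat; / 2.85 = 4,123 kWh in → × $0.241 = $993.69
Difference = |$1,247.39 − $993.69| = $253.70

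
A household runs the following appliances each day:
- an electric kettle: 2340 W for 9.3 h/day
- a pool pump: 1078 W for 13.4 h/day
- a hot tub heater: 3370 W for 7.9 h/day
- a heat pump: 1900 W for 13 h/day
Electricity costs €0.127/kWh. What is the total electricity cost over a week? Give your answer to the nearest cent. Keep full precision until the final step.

electric kettle: 2340 W × 9.3 h × 7 d = 152,334 Wh = 152.3 kWh
pool pump: 1078 W × 13.4 h × 7 d = 101,116 Wh = 101.1 kWh
hot tub heater: 3370 W × 7.9 h × 7 d = 186,361 Wh = 186.4 kWh
heat pump: 1900 W × 13 h × 7 d = 172,900 Wh = 172.9 kWh
Total energy = 152.3 + 101.1 + 186.4 + 172.9 = 612.7 kWh
Cost = 612.7 kWh × €0.127 = €77.81

€77.81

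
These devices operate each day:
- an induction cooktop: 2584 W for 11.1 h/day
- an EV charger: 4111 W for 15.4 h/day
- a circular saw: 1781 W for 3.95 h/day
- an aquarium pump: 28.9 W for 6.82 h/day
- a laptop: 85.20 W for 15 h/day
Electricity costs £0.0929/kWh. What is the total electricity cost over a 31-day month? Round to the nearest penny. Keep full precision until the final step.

induction cooktop: 2584 W × 11.1 h × 31 d = 889,154 Wh = 889.2 kWh
EV charger: 4111 W × 15.4 h × 31 d = 1,962,591 Wh = 1,963 kWh
circular saw: 1781 W × 3.95 h × 31 d = 218,083 Wh = 218.1 kWh
aquarium pump: 28.9 W × 6.82 h × 31 d = 6,110 Wh = 6.11 kWh
laptop: 85.20 W × 15 h × 31 d = 39,618 Wh = 39.62 kWh
Total energy = 889.2 + 1,963 + 218.1 + 6.11 + 39.62 = 3,116 kWh
Cost = 3,116 kWh × £0.0929 = £289.44

£289.44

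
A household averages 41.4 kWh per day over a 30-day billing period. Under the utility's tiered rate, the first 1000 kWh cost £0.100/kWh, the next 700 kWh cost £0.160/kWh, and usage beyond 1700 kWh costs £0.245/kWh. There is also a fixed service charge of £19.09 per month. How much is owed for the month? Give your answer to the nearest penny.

£157.81

Usage = 41.4 kWh/day × 30 days = 1242 kWh
First 1000 kWh × £0.100 = £100.00
Next 242 kWh × £0.160 = £38.72
Remaining tier: 0 kWh (not reached)
Energy charge = £138.72; + service £19.09 = £157.81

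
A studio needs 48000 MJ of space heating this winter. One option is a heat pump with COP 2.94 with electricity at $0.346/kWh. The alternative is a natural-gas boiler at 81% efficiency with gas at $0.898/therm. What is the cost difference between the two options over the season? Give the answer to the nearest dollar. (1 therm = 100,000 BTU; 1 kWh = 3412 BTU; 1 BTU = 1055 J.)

Heat load = 48000 MJ = 48,000,000,000 J / 1055 = 45,497,630 BTU
Gas: input = 45,497,630 / 0.81 = 56,169,914 BTU = 561.7 therm → 561.7 × $0.898 = $504.41
Heat pump: 45,497,630 BTU / 3412 = 13,330 kWh heat; / 2.94 = 4,536 kWh in → × $0.346 = $1,569.31
Difference = |$504.41 − $1,569.31| = $1,064.90 ≈ $1065

$1065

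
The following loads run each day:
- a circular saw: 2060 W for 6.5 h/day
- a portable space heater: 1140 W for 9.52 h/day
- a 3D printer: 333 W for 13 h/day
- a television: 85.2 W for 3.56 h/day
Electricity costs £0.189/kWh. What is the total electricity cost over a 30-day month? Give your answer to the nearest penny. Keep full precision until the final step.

£163.72

circular saw: 2060 W × 6.5 h × 30 d = 401,700 Wh = 401.7 kWh
portable space heater: 1140 W × 9.52 h × 30 d = 325,584 Wh = 325.6 kWh
3D printer: 333 W × 13 h × 30 d = 129,870 Wh = 129.9 kWh
television: 85.2 W × 3.56 h × 30 d = 9,099 Wh = 9.099 kWh
Total energy = 401.7 + 325.6 + 129.9 + 9.099 = 866.3 kWh
Cost = 866.3 kWh × £0.189 = £163.72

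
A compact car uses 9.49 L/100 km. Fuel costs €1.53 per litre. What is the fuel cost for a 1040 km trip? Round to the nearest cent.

Fuel = 9.49 L/100 km × 1040 km / 100 = 98.7 L
Cost = 98.7 L × €1.53/L = €151.00

€151.00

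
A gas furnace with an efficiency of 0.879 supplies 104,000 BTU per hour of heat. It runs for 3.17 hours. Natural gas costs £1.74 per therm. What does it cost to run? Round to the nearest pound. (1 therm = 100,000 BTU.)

Heat delivered = 104,000 BTU/h × 3.17 h = 329,680 BTU
Gas input = 329,680 / 0.879 = 375,063 BTU
= 375,063 / 100,000 = 3.751 therm
Cost = 3.751 × £1.74/therm = £6.53 ≈ £7

£7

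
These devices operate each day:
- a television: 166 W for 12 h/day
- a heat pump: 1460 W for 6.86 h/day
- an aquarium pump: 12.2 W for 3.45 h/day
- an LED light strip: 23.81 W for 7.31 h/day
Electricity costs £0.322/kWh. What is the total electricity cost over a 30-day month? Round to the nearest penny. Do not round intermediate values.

£118.08

television: 166 W × 12 h × 30 d = 59,760 Wh = 59.76 kWh
heat pump: 1460 W × 6.86 h × 30 d = 300,468 Wh = 300.5 kWh
aquarium pump: 12.2 W × 3.45 h × 30 d = 1,263 Wh = 1.263 kWh
LED light strip: 23.81 W × 7.31 h × 30 d = 5,222 Wh = 5.222 kWh
Total energy = 59.76 + 300.5 + 1.263 + 5.222 = 366.7 kWh
Cost = 366.7 kWh × £0.322 = £118.08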